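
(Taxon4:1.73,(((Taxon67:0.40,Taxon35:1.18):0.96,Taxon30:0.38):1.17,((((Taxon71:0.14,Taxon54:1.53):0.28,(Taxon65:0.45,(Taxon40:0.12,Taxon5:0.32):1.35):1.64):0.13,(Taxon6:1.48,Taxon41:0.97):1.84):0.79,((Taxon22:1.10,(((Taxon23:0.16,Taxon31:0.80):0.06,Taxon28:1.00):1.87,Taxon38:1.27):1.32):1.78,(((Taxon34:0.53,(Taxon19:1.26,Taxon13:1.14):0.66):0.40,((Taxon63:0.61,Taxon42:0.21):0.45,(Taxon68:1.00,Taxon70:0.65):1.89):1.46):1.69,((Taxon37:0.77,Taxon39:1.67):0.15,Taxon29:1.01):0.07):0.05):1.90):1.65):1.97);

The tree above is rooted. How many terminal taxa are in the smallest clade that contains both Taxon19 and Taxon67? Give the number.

The MRCA of Taxon19 and Taxon67 is the node subtending (((Taxon67,Taxon35),Taxon30),((((Taxon71,Taxon54),(Taxon65,(Taxon40,Taxon5))),(Taxon6,Taxon41)),((Taxon22,(((Taxon23,Taxon31),Taxon28),Taxon38)),(((Taxon34,(Taxon19,Taxon13)),((Taxon63,Taxon42),(Taxon68,Taxon70))),((Taxon37,Taxon39),Taxon29))))).
That clade contains 25 terminal taxa: Taxon13, Taxon19, Taxon22, Taxon23, Taxon28, Taxon29, Taxon30, Taxon31, Taxon34, Taxon35, Taxon37, Taxon38, Taxon39, Taxon40, Taxon41, Taxon42, Taxon5, Taxon54, Taxon6, Taxon63, Taxon65, Taxon67, Taxon68, Taxon70, Taxon71.

25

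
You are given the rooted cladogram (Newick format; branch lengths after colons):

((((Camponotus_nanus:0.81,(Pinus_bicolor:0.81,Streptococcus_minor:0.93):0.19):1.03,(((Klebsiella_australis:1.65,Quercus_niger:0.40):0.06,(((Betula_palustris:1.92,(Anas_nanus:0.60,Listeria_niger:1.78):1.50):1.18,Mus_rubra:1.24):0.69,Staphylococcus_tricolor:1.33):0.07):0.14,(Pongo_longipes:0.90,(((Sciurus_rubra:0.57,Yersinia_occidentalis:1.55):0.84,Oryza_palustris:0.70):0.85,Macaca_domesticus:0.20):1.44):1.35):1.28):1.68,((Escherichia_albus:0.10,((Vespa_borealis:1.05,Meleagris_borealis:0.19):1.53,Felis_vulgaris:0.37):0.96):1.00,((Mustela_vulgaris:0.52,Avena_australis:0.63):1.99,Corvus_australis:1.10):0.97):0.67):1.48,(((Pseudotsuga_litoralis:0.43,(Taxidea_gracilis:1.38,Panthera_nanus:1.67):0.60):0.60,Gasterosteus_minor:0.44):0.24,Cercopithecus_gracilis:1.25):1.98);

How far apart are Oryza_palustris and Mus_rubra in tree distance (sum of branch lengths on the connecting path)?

The path runs Oryza_palustris → … → MRCA → … → Mus_rubra; the MRCA is the node subtending (((Klebsiella_australis,Quercus_niger),(((Betula_palustris,(Anas_nanus,Listeria_niger)),Mus_rubra),Staphylococcus_tricolor)),(Pongo_longipes,(((Sciurus_rubra,Yersinia_occidentalis),Oryza_palustris),Macaca_domesticus))).
Branch lengths along that path: 0.70 + 0.85 + 1.44 + 1.35 + 0.14 + 0.07 + 0.69 + 1.24 = 6.48.

6.48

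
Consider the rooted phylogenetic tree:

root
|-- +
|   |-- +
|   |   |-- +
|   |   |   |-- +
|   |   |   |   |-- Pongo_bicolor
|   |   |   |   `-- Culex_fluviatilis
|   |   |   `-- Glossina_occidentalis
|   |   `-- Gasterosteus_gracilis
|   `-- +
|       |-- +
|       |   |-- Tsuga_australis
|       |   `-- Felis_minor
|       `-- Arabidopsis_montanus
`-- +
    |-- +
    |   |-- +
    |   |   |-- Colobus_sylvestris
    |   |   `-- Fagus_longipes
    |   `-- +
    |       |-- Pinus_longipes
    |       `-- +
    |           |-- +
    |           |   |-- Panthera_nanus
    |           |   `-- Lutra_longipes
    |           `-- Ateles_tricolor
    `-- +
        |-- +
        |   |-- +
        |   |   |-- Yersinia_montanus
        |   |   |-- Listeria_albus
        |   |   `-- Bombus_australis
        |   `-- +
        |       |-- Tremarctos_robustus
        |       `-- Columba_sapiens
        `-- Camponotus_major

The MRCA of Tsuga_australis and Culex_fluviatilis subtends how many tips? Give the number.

7

The MRCA of Tsuga_australis and Culex_fluviatilis is the node subtending ((((Pongo_bicolor,Culex_fluviatilis),Glossina_occidentalis),Gasterosteus_gracilis),((Tsuga_australis,Felis_minor),Arabidopsis_montanus)).
That clade contains 7 terminal taxa: Arabidopsis_montanus, Culex_fluviatilis, Felis_minor, Gasterosteus_gracilis, Glossina_occidentalis, Pongo_bicolor, Tsuga_australis.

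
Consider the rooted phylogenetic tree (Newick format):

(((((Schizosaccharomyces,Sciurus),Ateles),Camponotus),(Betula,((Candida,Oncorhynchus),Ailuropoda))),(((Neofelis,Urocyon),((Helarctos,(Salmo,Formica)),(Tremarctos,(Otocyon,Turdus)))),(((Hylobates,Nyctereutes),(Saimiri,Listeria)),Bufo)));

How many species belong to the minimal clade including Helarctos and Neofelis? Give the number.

8

The MRCA of Helarctos and Neofelis is the node subtending ((Neofelis,Urocyon),((Helarctos,(Salmo,Formica)),(Tremarctos,(Otocyon,Turdus)))).
That clade contains 8 terminal taxa: Formica, Helarctos, Neofelis, Otocyon, Salmo, Tremarctos, Turdus, Urocyon.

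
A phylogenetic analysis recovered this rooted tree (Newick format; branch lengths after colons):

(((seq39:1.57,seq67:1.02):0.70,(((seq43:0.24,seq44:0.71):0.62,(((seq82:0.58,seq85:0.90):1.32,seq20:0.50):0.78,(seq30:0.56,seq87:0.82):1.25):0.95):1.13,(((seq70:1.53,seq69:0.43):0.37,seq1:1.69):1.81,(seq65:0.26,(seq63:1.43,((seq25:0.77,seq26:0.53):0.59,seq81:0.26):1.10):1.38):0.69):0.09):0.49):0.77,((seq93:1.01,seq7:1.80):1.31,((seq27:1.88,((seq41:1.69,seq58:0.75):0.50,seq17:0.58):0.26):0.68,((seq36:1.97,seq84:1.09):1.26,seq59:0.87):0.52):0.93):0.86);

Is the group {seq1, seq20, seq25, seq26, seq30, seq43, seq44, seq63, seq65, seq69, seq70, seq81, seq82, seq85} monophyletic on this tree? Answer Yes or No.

No

The MRCA of the listed taxa subtends (((seq43,seq44),(((seq82,seq85),seq20),(seq30,seq87))),(((seq70,seq69),seq1),(seq65,(seq63,((seq25,seq26),seq81))))).
That clade also contains seq87, which is not in the proposed group, so the group is not monophyletic.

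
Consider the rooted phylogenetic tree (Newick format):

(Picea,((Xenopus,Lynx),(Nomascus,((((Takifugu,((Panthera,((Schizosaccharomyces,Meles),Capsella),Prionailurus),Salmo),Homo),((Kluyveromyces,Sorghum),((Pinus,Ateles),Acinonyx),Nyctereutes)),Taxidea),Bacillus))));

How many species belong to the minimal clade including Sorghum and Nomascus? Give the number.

17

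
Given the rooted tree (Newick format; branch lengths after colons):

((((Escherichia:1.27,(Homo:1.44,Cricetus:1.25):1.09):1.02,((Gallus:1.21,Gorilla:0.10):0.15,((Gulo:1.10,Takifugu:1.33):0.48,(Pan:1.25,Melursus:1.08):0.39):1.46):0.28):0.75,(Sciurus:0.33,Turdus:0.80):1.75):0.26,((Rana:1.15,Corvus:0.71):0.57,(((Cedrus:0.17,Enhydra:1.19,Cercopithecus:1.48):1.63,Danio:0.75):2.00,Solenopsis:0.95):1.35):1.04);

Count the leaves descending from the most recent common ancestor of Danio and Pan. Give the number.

18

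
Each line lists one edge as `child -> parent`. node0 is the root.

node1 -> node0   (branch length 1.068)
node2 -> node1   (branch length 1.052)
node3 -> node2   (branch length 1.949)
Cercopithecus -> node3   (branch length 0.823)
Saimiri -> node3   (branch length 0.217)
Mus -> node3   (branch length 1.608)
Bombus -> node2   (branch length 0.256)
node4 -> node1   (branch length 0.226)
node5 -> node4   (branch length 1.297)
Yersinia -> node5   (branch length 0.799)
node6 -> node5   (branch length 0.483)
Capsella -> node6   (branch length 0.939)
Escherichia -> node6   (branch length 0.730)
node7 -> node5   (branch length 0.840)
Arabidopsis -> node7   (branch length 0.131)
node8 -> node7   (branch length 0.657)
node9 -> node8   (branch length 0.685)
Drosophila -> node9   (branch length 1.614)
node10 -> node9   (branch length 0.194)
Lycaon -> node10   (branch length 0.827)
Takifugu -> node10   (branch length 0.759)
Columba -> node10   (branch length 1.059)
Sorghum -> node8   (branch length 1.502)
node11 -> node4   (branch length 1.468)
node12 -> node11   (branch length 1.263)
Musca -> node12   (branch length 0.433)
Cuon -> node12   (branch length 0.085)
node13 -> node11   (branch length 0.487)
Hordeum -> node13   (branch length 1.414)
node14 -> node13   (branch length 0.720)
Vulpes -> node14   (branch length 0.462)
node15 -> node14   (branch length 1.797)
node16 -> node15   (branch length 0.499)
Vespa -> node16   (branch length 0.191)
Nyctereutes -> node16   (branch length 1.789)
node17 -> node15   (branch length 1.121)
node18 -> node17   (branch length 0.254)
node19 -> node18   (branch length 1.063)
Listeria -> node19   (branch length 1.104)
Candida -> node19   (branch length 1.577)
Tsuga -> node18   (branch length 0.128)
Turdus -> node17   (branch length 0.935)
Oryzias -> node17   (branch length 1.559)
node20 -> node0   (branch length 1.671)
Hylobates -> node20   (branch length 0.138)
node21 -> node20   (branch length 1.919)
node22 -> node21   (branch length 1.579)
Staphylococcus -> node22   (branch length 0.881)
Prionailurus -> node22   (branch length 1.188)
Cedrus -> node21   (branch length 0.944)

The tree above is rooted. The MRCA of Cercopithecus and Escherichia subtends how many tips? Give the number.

24

The MRCA of Cercopithecus and Escherichia is the node subtending (((Cercopithecus,Saimiri,Mus),Bombus),((Yersinia,(Capsella,Escherichia),(Arabidopsis,((Drosophila,(Lycaon,Takifugu,Columba)),Sorghum))),((Musca,Cuon),(Hordeum,(Vulpes,((Vespa,Nyctereutes),(((Listeria,Candida),Tsuga),Turdus,Oryzias))))))).
That clade contains 24 terminal taxa: Arabidopsis, Bombus, Candida, Capsella, Cercopithecus, Columba, Cuon, Drosophila, Escherichia, Hordeum, Listeria, Lycaon, Mus, Musca, Nyctereutes, Oryzias, Saimiri, Sorghum, Takifugu, Tsuga, Turdus, Vespa, Vulpes, Yersinia.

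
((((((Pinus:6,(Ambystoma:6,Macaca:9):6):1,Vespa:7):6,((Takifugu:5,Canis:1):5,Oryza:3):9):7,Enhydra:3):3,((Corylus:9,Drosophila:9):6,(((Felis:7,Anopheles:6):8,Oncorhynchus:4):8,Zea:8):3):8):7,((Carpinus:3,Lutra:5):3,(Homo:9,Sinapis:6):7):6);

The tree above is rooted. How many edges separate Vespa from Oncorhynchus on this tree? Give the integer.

8

The MRCA of Vespa and Oncorhynchus is the node subtending (((((Pinus,(Ambystoma,Macaca)),Vespa),((Takifugu,Canis),Oryza)),Enhydra),((Corylus,Drosophila),(((Felis,Anopheles),Oncorhynchus),Zea))).
From Vespa up to that node: 4 branches. From Oncorhynchus up to the same node: 4 branches. Total: 4 + 4 = 8.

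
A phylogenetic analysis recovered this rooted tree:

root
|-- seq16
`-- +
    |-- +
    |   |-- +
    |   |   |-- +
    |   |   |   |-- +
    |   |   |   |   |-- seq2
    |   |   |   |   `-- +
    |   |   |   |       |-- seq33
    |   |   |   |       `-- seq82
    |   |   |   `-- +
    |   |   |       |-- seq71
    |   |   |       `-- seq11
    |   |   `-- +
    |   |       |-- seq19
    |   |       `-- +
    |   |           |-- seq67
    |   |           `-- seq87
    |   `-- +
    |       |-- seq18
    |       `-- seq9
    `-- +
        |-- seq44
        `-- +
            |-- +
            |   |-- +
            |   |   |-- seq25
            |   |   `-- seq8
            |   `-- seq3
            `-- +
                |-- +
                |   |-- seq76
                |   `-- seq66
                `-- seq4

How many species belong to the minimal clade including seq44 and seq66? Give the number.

7

The MRCA of seq44 and seq66 is the node subtending (seq44,(((seq25,seq8),seq3),((seq76,seq66),seq4))).
That clade contains 7 terminal taxa: seq25, seq3, seq4, seq44, seq66, seq76, seq8.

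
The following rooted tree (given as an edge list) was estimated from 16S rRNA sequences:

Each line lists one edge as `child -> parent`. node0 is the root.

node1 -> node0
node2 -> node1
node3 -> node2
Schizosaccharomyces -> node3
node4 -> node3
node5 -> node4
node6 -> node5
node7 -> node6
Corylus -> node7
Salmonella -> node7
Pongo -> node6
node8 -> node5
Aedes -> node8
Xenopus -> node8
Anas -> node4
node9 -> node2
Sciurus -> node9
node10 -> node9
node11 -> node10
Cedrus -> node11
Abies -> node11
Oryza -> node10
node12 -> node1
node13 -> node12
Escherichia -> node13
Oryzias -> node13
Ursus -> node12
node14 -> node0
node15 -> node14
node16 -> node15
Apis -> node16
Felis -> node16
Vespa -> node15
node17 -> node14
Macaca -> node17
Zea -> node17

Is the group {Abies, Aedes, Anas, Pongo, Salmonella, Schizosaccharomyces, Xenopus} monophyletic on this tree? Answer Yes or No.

The MRCA of the listed taxa subtends ((Schizosaccharomyces,((((Corylus,Salmonella),Pongo),(Aedes,Xenopus)),Anas)),(Sciurus,((Cedrus,Abies),Oryza))).
That clade also contains Cedrus, Corylus, Oryza, Sciurus, which are not in the proposed group, so the group is not monophyletic.

No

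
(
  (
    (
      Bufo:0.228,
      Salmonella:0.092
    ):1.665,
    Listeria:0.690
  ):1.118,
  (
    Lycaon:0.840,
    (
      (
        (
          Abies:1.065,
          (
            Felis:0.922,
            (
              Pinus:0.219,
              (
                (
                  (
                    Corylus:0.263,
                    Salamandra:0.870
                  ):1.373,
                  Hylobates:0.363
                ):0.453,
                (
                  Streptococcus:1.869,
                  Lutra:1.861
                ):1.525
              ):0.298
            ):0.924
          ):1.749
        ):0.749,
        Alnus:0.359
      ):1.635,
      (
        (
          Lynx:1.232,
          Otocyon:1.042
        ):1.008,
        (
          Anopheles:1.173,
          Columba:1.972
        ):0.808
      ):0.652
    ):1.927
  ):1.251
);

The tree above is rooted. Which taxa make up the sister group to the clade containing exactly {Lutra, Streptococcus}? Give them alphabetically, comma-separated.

Corylus, Hylobates, Salamandra

The clade containing exactly {Lutra, Streptococcus} attaches to the tree at the node subtending (((Corylus,Salamandra),Hylobates),(Streptococcus,Lutra)).
The other lineage descending from that same node — the sister group — is ((Corylus,Salamandra),Hylobates); its 3 tips in alphabetical order are the answer.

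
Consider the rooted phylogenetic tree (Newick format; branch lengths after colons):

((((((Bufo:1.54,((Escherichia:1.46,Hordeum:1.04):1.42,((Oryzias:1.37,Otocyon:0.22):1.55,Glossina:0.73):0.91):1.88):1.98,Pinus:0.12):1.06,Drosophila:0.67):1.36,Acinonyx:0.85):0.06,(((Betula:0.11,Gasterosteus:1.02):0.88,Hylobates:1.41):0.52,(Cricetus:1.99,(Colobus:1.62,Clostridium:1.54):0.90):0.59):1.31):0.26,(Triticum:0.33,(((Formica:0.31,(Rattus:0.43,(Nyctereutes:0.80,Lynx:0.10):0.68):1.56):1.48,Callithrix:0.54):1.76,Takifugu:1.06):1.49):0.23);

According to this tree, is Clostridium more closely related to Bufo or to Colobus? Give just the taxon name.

Colobus

The MRCA of Clostridium and Colobus subtends (Colobus,Clostridium) (2 taxa).
The MRCA of Clostridium and Bufo subtends (((((Bufo,((Escherichia,Hordeum),((Oryzias,Otocyon),Glossina))),Pinus),Drosophila),Acinonyx),(((Betula,Gasterosteus),Hylobates),(Cricetus,(Colobus,Clostridium)))) (15 taxa).
The first is nested inside the second, so Clostridium shares a more recent common ancestor with Colobus.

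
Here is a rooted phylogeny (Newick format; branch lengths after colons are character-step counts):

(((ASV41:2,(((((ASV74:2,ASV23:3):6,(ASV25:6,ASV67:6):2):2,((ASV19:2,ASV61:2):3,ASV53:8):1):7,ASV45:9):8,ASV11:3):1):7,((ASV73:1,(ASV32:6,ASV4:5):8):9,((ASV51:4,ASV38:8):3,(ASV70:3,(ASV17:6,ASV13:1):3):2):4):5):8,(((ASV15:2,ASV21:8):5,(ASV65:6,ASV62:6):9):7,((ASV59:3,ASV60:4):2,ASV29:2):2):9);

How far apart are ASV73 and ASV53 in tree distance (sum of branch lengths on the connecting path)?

47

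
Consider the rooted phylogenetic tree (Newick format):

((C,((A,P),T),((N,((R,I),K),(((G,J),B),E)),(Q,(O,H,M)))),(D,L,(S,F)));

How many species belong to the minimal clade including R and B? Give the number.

8

The MRCA of R and B is the node subtending (N,((R,I),K),(((G,J),B),E)).
That clade contains 8 terminal taxa: B, E, G, I, J, K, N, R.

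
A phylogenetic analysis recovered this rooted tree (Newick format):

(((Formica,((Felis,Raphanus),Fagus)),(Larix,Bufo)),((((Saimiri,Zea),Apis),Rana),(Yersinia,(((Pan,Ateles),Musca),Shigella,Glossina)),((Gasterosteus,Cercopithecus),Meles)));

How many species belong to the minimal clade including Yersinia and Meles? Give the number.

13

The MRCA of Yersinia and Meles is the node subtending ((((Saimiri,Zea),Apis),Rana),(Yersinia,(((Pan,Ateles),Musca),Shigella,Glossina)),((Gasterosteus,Cercopithecus),Meles)).
That clade contains 13 terminal taxa: Apis, Ateles, Cercopithecus, Gasterosteus, Glossina, Meles, Musca, Pan, Rana, Saimiri, Shigella, Yersinia, Zea.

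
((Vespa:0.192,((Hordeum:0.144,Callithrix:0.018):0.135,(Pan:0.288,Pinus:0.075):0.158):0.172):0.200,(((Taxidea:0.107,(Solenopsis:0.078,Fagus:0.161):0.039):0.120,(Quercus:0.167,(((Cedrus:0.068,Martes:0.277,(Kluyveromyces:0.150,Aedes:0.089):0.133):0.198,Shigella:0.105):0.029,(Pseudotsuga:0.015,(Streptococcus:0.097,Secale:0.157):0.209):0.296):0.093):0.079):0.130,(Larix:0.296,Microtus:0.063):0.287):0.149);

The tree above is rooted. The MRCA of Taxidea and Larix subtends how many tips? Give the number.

14

The MRCA of Taxidea and Larix is the node subtending (((Taxidea,(Solenopsis,Fagus)),(Quercus,(((Cedrus,Martes,(Kluyveromyces,Aedes)),Shigella),(Pseudotsuga,(Streptococcus,Secale))))),(Larix,Microtus)).
That clade contains 14 terminal taxa: Aedes, Cedrus, Fagus, Kluyveromyces, Larix, Martes, Microtus, Pseudotsuga, Quercus, Secale, Shigella, Solenopsis, Streptococcus, Taxidea.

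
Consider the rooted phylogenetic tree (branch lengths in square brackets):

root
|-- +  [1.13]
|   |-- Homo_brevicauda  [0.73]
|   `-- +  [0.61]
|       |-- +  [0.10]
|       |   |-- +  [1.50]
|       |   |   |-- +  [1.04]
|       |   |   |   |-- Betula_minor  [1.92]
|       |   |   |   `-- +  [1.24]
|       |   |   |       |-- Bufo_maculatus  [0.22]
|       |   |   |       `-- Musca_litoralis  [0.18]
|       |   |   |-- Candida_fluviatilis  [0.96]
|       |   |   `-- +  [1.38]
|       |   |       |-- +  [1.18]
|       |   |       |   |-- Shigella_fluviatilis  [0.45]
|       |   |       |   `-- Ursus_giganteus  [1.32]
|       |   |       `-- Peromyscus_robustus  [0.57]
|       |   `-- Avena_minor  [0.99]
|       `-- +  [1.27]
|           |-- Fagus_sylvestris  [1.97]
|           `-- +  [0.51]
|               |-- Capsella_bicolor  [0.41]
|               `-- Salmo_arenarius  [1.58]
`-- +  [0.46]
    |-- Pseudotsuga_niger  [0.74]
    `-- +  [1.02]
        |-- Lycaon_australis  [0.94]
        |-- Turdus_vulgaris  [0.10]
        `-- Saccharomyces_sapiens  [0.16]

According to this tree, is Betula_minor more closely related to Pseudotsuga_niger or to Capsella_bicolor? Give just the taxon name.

The MRCA of Betula_minor and Capsella_bicolor subtends ((((Betula_minor,(Bufo_maculatus,Musca_litoralis)),Candida_fluviatilis,((Shigella_fluviatilis,Ursus_giganteus),Peromyscus_robustus)),Avena_minor),(Fagus_sylvestris,(Capsella_bicolor,Salmo_arenarius))) (11 taxa).
The MRCA of Betula_minor and Pseudotsuga_niger is the root, subtending the entire tree (16 taxa).
The first is nested inside the second, so Betula_minor shares a more recent common ancestor with Capsella_bicolor.

Capsella_bicolor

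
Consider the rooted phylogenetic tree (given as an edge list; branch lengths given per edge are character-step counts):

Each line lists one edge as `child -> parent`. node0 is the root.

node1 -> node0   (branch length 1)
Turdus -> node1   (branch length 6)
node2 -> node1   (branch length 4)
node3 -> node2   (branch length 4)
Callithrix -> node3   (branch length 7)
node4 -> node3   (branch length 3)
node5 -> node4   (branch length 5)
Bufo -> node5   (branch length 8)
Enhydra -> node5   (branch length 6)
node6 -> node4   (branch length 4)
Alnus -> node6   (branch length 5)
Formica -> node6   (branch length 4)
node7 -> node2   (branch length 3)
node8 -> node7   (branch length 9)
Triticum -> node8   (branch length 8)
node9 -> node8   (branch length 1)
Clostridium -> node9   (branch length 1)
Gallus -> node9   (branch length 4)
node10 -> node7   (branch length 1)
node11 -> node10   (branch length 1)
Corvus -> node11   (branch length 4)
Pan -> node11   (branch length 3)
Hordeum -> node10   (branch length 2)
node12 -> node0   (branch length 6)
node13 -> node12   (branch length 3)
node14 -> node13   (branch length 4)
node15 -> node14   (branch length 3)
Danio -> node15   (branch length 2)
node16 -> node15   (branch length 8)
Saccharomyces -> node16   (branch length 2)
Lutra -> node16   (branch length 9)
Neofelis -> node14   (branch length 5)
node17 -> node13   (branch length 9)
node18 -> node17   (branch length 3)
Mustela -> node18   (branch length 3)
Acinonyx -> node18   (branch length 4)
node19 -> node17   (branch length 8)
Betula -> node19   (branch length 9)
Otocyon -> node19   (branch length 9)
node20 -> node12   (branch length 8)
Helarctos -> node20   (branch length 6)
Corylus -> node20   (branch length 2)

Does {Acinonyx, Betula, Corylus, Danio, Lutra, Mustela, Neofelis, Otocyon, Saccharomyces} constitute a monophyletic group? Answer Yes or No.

No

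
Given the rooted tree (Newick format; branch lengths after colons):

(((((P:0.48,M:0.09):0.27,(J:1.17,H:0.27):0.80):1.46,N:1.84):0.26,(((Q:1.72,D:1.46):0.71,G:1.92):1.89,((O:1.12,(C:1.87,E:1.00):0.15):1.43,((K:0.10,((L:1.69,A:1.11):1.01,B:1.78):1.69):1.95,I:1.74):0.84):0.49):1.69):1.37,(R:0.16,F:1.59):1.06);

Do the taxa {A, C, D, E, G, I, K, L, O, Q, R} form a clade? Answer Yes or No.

No

The MRCA of the listed taxa is the root, so the smallest clade containing them is the whole tree.
That clade also contains B, F, H, J, M, N, P, which are not in the proposed group, so the group is not monophyletic.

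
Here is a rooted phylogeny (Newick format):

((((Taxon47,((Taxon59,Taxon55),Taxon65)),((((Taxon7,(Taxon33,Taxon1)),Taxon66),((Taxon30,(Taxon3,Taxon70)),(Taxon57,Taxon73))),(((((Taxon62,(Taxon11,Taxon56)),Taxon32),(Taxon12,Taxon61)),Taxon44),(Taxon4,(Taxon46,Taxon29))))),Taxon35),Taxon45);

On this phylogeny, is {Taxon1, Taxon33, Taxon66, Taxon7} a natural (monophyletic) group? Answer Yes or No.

Yes

The most recent common ancestor of these taxa subtends ((Taxon7,(Taxon33,Taxon1)),Taxon66).
That clade has exactly 4 tips — every listed taxon and nothing else — so the group is monophyletic.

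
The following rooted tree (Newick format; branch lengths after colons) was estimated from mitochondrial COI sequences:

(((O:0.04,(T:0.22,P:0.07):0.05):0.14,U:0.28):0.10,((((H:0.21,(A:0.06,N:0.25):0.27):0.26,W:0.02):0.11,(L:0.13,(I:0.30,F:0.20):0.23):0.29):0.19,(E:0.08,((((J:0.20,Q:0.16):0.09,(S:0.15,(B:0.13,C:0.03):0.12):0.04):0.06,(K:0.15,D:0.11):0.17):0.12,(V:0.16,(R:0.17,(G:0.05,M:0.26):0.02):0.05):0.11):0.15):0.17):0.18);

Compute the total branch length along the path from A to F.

1.42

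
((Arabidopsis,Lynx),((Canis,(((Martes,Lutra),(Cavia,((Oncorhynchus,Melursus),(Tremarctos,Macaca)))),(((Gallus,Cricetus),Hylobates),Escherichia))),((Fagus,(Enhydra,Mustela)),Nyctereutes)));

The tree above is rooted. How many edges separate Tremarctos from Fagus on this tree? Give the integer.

10

The MRCA of Tremarctos and Fagus is the node subtending ((Canis,(((Martes,Lutra),(Cavia,((Oncorhynchus,Melursus),(Tremarctos,Macaca)))),(((Gallus,Cricetus),Hylobates),Escherichia))),((Fagus,(Enhydra,Mustela)),Nyctereutes)).
From Tremarctos up to that node: 7 branches. From Fagus up to the same node: 3 branches. Total: 7 + 3 = 10.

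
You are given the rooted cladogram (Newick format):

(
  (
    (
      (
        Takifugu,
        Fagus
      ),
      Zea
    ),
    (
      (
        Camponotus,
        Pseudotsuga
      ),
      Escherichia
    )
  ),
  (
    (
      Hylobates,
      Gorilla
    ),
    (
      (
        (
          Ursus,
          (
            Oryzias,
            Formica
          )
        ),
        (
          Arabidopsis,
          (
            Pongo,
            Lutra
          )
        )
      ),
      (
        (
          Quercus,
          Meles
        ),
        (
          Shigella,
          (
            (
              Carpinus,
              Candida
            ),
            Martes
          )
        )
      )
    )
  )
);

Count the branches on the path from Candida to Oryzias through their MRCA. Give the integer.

The MRCA of Candida and Oryzias is the node subtending (((Ursus,(Oryzias,Formica)),(Arabidopsis,(Pongo,Lutra))),((Quercus,Meles),(Shigella,((Carpinus,Candida),Martes)))).
From Candida up to that node: 5 branches. From Oryzias up to the same node: 4 branches. Total: 5 + 4 = 9.

9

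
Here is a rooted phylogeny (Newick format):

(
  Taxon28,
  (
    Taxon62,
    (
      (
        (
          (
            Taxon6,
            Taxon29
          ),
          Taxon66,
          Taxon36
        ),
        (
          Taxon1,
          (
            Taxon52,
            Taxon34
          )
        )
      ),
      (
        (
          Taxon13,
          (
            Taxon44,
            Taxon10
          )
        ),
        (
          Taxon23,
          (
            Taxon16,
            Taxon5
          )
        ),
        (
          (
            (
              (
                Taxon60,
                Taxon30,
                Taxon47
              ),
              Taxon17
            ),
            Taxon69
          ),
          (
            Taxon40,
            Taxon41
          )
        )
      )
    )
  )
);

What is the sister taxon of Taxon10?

Taxon10 attaches to the tree at the node subtending (Taxon44,Taxon10).
The other lineage descending from that same node — the sister group — is the single tip Taxon44.

Taxon44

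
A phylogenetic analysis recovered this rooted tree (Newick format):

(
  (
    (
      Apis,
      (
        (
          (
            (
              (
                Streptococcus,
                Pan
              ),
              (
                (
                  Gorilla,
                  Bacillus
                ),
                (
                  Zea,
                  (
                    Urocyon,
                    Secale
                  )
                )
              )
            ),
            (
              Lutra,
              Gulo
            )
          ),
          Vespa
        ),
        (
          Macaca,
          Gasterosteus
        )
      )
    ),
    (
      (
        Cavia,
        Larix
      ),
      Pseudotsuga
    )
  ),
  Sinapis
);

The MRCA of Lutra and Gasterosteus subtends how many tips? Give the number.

12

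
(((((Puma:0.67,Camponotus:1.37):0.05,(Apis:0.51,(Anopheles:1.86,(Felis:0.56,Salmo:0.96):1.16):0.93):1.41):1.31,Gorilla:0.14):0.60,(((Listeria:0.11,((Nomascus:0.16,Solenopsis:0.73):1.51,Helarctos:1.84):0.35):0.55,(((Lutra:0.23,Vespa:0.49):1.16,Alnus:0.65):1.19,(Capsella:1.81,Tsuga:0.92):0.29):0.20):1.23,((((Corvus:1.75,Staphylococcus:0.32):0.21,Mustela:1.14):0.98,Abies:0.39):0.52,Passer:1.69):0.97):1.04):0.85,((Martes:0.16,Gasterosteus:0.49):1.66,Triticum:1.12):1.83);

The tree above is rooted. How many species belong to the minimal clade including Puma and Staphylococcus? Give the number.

The MRCA of Puma and Staphylococcus is the node subtending ((((Puma,Camponotus),(Apis,(Anopheles,(Felis,Salmo)))),Gorilla),(((Listeria,((Nomascus,Solenopsis),Helarctos)),(((Lutra,Vespa),Alnus),(Capsella,Tsuga))),((((Corvus,Staphylococcus),Mustela),Abies),Passer))).
That clade contains 21 terminal taxa: Abies, Alnus, Anopheles, Apis, Camponotus, Capsella, Corvus, Felis, Gorilla, Helarctos, Listeria, Lutra, Mustela, Nomascus, Passer, Puma, Salmo, Solenopsis, Staphylococcus, Tsuga, Vespa.

21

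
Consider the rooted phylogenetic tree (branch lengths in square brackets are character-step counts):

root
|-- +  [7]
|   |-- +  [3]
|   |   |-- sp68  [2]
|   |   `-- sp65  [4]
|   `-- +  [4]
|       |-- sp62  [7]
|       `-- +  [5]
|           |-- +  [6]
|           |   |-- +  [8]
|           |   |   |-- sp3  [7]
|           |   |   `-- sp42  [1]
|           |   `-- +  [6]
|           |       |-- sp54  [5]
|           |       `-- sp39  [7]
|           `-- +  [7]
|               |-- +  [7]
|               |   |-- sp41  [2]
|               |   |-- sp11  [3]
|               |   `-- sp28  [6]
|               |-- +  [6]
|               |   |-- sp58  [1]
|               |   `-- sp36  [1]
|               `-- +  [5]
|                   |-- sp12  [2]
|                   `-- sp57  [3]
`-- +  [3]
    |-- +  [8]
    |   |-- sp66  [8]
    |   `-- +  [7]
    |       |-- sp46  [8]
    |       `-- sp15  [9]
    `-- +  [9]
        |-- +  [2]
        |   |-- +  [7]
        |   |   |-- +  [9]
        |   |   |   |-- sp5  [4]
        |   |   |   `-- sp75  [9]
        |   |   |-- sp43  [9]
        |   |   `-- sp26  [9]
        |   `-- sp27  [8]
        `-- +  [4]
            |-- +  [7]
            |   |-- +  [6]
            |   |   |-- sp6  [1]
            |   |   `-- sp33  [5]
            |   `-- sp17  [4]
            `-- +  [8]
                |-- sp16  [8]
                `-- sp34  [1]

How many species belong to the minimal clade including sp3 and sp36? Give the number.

11

The MRCA of sp3 and sp36 is the node subtending (((sp3,sp42),(sp54,sp39)),((sp41,sp11,sp28),(sp58,sp36),(sp12,sp57))).
That clade contains 11 terminal taxa: sp11, sp12, sp28, sp3, sp36, sp39, sp41, sp42, sp54, sp57, sp58.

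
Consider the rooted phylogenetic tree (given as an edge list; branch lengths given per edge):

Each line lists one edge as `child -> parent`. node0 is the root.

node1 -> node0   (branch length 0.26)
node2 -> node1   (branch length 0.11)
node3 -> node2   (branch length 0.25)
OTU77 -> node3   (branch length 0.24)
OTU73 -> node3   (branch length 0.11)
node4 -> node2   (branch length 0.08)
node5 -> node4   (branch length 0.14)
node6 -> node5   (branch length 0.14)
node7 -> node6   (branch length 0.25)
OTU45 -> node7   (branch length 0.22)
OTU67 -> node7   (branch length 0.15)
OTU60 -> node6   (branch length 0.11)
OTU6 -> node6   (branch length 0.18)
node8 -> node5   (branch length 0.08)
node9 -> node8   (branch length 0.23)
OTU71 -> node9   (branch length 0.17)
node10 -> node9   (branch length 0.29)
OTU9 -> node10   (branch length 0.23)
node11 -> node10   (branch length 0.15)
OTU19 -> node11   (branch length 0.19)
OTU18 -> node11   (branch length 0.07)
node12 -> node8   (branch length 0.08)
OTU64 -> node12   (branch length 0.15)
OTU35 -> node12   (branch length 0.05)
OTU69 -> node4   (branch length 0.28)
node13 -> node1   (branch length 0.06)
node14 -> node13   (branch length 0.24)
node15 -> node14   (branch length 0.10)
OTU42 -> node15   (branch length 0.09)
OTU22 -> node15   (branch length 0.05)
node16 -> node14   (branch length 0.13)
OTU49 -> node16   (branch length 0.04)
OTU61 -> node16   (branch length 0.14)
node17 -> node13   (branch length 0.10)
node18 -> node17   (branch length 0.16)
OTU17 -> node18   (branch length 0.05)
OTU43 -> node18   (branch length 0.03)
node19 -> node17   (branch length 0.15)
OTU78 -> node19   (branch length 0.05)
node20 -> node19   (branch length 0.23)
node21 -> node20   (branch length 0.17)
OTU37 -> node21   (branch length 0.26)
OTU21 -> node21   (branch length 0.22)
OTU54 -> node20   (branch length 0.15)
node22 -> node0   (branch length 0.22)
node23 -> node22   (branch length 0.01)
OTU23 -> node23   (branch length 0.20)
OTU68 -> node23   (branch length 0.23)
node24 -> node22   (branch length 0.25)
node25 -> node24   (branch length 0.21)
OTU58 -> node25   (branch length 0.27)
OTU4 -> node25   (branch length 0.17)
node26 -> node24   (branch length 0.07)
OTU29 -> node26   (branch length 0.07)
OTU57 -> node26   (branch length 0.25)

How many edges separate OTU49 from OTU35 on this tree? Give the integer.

The MRCA of OTU49 and OTU35 is the node subtending (((OTU77,OTU73),((((OTU45,OTU67),OTU60,OTU6),((OTU71,(OTU9,(OTU19,OTU18))),(OTU64,OTU35))),OTU69)),(((OTU42,OTU22),(OTU49,OTU61)),((OTU17,OTU43),(OTU78,((OTU37,OTU21),OTU54))))).
From OTU49 up to that node: 4 branches. From OTU35 up to the same node: 6 branches. Total: 4 + 6 = 10.

10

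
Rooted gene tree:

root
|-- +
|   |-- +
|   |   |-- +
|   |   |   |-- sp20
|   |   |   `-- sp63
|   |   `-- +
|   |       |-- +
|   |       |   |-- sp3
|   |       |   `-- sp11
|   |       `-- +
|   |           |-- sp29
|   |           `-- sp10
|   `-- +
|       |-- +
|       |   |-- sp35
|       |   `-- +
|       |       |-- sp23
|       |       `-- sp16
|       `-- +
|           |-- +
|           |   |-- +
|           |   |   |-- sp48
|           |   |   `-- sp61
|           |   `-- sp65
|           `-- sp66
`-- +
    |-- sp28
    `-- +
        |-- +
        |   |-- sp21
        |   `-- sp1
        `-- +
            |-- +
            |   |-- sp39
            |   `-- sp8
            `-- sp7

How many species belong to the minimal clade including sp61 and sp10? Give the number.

The MRCA of sp61 and sp10 is the node subtending (((sp20,sp63),((sp3,sp11),(sp29,sp10))),((sp35,(sp23,sp16)),(((sp48,sp61),sp65),sp66))).
That clade contains 13 terminal taxa: sp10, sp11, sp16, sp20, sp23, sp29, sp3, sp35, sp48, sp61, sp63, sp65, sp66.

13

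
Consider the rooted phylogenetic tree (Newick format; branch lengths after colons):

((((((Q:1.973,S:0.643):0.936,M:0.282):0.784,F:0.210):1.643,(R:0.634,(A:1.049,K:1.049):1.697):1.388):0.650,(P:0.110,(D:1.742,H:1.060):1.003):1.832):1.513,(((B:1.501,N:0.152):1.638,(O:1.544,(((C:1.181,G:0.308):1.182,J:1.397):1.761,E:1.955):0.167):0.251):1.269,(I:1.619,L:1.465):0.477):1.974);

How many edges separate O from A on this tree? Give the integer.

9

The MRCA of O and A is the root of the tree.
From O up to that node: 4 branches. From A up to the same node: 5 branches. Total: 4 + 5 = 9.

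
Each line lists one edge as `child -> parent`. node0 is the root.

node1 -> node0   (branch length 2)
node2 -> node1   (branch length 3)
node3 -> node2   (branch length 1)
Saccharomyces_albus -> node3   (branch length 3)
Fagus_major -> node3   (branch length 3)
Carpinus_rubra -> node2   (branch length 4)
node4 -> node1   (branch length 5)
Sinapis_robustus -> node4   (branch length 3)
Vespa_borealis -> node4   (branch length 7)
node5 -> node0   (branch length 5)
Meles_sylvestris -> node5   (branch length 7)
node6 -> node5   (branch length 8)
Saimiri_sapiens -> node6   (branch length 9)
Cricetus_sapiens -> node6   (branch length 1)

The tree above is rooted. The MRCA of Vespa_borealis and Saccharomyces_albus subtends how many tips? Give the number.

5

The MRCA of Vespa_borealis and Saccharomyces_albus is the node subtending (((Saccharomyces_albus,Fagus_major),Carpinus_rubra),(Sinapis_robustus,Vespa_borealis)).
That clade contains 5 terminal taxa: Carpinus_rubra, Fagus_major, Saccharomyces_albus, Sinapis_robustus, Vespa_borealis.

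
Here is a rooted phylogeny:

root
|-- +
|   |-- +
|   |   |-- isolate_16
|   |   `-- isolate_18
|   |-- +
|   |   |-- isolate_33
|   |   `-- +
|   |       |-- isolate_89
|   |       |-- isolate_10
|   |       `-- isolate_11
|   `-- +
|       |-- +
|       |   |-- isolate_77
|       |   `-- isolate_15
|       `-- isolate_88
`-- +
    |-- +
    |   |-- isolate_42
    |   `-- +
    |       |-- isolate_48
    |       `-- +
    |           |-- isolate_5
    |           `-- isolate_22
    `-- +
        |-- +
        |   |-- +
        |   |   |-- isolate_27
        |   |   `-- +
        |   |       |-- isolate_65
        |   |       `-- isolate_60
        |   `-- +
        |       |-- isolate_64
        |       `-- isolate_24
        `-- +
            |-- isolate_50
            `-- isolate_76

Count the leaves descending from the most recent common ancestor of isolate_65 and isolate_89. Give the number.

20

The MRCA of isolate_65 and isolate_89 is the root, so the clade is the entire tree.
That clade contains 20 terminal taxa: isolate_10, isolate_11, isolate_15, isolate_16, isolate_18, isolate_22, isolate_24, isolate_27, isolate_33, isolate_42, isolate_48, isolate_5, isolate_50, isolate_60, isolate_64, isolate_65, isolate_76, isolate_77, isolate_88, isolate_89.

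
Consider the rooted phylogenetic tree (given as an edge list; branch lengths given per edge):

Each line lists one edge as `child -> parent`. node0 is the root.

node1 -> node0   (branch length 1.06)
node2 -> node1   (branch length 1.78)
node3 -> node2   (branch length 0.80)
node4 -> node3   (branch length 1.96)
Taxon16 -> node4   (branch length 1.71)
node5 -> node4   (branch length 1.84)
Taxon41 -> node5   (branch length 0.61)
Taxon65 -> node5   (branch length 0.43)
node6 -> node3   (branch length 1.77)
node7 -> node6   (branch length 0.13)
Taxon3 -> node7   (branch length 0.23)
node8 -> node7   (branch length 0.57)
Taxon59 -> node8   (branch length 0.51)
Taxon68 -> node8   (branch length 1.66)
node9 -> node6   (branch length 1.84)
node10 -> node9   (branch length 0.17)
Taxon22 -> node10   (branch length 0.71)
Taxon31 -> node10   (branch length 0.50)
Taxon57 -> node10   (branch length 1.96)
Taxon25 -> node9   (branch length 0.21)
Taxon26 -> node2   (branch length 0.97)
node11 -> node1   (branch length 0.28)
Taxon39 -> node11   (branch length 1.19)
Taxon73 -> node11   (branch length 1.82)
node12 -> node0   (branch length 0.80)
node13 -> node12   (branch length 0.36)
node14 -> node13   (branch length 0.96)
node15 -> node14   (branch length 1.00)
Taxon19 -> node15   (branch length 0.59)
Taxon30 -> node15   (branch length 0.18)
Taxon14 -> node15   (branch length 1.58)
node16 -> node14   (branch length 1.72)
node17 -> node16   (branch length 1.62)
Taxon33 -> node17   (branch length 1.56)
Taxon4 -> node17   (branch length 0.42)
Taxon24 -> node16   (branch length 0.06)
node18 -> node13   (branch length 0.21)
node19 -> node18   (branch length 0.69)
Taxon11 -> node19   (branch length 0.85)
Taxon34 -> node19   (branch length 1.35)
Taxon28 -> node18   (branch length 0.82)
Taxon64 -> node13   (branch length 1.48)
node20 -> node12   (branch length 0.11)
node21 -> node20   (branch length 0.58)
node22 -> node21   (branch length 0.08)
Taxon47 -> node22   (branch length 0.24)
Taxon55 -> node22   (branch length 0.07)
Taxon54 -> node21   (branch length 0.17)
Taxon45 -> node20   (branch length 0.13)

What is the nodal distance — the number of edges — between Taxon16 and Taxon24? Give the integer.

The MRCA of Taxon16 and Taxon24 is the root of the tree.
From Taxon16 up to that node: 5 branches. From Taxon24 up to the same node: 5 branches. Total: 5 + 5 = 10.

10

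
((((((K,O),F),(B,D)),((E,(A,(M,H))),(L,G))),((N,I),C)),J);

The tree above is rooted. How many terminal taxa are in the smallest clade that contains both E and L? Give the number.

6

The MRCA of E and L is the node subtending ((E,(A,(M,H))),(L,G)).
That clade contains 6 terminal taxa: A, E, G, H, L, M.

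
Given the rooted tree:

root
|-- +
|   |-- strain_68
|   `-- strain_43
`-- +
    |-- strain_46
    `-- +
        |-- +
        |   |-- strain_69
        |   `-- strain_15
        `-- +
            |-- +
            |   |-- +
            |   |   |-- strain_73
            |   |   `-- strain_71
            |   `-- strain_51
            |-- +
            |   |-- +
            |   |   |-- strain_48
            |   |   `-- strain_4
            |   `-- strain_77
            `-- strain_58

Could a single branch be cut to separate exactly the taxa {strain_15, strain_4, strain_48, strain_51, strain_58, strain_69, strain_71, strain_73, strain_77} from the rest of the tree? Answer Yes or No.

The most recent common ancestor of these taxa subtends ((strain_69,strain_15),(((strain_73,strain_71),strain_51),((strain_48,strain_4),strain_77),strain_58)).
That clade has exactly 9 tips — every listed taxon and nothing else — so the group is monophyletic.

Yes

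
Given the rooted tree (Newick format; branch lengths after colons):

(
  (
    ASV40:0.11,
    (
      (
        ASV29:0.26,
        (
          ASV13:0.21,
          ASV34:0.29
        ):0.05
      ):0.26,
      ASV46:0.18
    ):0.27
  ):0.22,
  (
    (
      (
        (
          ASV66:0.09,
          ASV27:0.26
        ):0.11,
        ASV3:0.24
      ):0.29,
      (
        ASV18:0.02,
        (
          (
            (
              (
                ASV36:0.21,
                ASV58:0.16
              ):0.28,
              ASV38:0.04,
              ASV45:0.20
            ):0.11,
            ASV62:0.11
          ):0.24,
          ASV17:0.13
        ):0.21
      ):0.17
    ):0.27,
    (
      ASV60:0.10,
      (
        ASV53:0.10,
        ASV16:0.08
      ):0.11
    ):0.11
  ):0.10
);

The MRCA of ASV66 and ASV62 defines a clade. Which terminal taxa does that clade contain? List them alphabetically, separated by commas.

ASV17, ASV18, ASV27, ASV3, ASV36, ASV38, ASV45, ASV58, ASV62, ASV66

Tracing ASV66: it sits inside (ASV66,ASV27).
Tracing ASV62: it sits inside (((ASV36,ASV58),ASV38,ASV45),ASV62).
The smallest clade enclosing both is (((ASV66,ASV27),ASV3),(ASV18,((((ASV36,ASV58),ASV38,ASV45),ASV62),ASV17))); the answer is its 10 terminal taxa in alphabetical order.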